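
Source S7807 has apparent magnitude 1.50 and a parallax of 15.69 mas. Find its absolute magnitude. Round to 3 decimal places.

d = 1/p = 1/0.01569″ = 63.735 pc.
m − M = 5 log₁₀(63.735) − 5 = 9.0219 − 5 = 4.0219.
M = m − (m − M) = 1.50 − 4.0219 = -2.522.

M = -2.522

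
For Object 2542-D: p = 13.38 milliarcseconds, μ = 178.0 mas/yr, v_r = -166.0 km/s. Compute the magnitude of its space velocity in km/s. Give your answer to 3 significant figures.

178 km/s

d = 1/p = 1/0.01338″ = 74.738 pc.
μ = 178.0 mas/yr = 0.1780 ″/yr.
v_t = 4.740 μ d = 4.740 × 0.1780 × 74.738 = 63.058 km/s.
v = √(v_r² + v_t²) = √((-166.0)² + 63.058²) = √31532.3 = 177.57 km/s.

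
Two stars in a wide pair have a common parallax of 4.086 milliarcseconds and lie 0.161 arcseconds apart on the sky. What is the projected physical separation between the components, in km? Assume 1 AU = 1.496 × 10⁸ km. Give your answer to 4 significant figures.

5.895 × 10^9 km

d = 1/p = 1/0.004086″ = 244.74 pc.
At distance d (pc), an angle of θ arcsec spans θ·d AU: s = 0.161 × 244.74 = 39.403 AU.
= 39.403 × 1.496 × 10⁸ km = 5.8947 × 10^9 km.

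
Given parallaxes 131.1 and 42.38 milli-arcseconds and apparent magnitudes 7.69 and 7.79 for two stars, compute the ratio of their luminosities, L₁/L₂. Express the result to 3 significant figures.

d₁ = 1/p₁ = 1/0.1311″ = 7.6278 pc; d₂ = 1/p₂ = 1/0.04238″ = 23.596 pc.
M₁ = m₁ − 5 log₁₀ d₁ + 5 = 7.69 − 4.4120 + 5 = 8.2780.
M₂ = 7.79 − 6.8642 + 5 = 5.9258.
L₁/L₂ = 10^(0.4(M₂ − M₁)) = 10^(0.4 × (-2.3522)) = 10^(-0.94088) = 0.11458.

L₁/L₂ = 0.115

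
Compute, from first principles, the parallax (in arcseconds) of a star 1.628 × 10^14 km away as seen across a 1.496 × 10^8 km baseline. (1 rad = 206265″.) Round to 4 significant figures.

θ ≈ B/d = (1.496 × 10^8) / (1.628 × 10^14) = 9.1892 × 10^-7 rad.
In arcseconds: 9.1892 × 10^-7 × 206265 = 0.18954″.

0.1895 arcsec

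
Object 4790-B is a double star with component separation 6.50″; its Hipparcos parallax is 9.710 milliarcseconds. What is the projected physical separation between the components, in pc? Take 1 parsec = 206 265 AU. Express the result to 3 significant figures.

d = 1/p = 1/0.009710″ = 102.99 pc.
At distance d (pc), an angle of θ arcsec spans θ·d AU: s = 6.50 × 102.99 = 669.44 AU.
= 669.44 / 206265 = 0.0032455 pc.

0.00325 pc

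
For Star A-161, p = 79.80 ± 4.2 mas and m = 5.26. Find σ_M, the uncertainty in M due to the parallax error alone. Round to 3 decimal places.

M = m − 5 log₁₀ d + 5 = m + 5 log₁₀ p + 5, so ∂M/∂p = 5/(p ln 10).
σ_M = (5/ln 10) · (σ_p/p) = 2.1715 × 4.2/79.80 = 2.1715 × 0.052632 = 0.11429.

σ_M = 0.114 mag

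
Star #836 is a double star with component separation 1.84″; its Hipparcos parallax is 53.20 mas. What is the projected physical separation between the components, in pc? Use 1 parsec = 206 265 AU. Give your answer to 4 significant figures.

0.0001677 pc

d = 1/p = 1/0.05320″ = 18.797 pc.
At distance d (pc), an angle of θ arcsec spans θ·d AU: s = 1.84 × 18.797 = 34.586 AU.
= 34.586 / 206265 = 0.00016768 pc.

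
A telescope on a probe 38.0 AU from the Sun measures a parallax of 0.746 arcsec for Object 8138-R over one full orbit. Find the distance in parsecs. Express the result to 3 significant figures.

With baseline B (in AU) and parallax p (in arcsec), d = B/p parsecs.
d = 38.0 / 0.746 = 50.938 pc.

50.9 pc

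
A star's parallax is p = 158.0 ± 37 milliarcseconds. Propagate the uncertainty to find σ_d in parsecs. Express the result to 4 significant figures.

1.482 pc

d = 1/p, so σ_d = σ_p / p².
σ_d = 0.0370 / (0.1580)² = 0.0370 / 0.024964 = 1.4821 pc.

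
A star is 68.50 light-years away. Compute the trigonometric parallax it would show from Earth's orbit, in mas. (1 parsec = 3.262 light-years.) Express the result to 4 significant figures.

47.62 mas

d = 68.50 ly ÷ 3.262 = 20.999 pc.
p = 1/d = 1/20.999 = 0.047621 arcsec.
= 0.047621 × 1000 = 47.621 mas.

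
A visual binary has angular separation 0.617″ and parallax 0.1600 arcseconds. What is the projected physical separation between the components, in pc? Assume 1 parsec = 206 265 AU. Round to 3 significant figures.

d = 1/p = 1/0.1600″ = 6.25 pc.
At distance d (pc), an angle of θ arcsec spans θ·d AU: s = 0.617 × 6.25 = 3.8563 AU.
= 3.8563 / 206265 = 1.8696 × 10^-5 pc.

1.87 × 10^-5 pc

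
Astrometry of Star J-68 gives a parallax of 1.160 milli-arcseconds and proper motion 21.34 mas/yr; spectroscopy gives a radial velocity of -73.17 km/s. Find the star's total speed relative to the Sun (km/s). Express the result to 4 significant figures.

113.8 km/s

d = 1/p = 1/0.001160″ = 862.07 pc.
μ = 21.34 mas/yr = 0.02134 ″/yr.
v_t = 4.740 μ d = 4.740 × 0.02134 × 862.07 = 87.2 km/s.
v = √(v_r² + v_t²) = √((-73.17)² + 87.2²) = √12957.7 = 113.83 km/s.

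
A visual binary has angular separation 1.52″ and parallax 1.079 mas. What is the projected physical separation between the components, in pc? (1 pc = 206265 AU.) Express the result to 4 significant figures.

0.006830 pc

d = 1/p = 1/0.001079″ = 926.78 pc.
At distance d (pc), an angle of θ arcsec spans θ·d AU: s = 1.52 × 926.78 = 1408.7 AU.
= 1408.7 / 206265 = 0.0068296 pc.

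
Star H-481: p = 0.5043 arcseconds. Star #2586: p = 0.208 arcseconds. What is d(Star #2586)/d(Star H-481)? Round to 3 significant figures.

Since d = 1/p, d_B/d_A = p_A/p_B.
= 0.5043 / 0.208 = 2.4245.

2.42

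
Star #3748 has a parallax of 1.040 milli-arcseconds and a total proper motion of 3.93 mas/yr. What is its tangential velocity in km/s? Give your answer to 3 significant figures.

d = 1/p = 1/0.001040″ = 961.54 pc.
μ = 3.93 mas/yr = 0.00393 ″/yr.
v_t = 4.74 × μ × d = 4.74 × 0.00393 × 961.54 = 17.912 km/s.

17.9 km/s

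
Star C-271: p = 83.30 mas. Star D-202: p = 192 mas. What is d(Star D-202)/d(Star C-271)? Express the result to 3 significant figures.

0.434

Since d = 1/p, d_B/d_A = p_A/p_B.
= 83.30 / 192 = 0.43385.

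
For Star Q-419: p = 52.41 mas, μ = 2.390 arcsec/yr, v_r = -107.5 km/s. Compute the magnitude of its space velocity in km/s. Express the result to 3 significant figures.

241 km/s

d = 1/p = 1/0.05241″ = 19.08 pc.
v_t = 4.740 μ d = 4.740 × 2.390 × 19.08 = 216.15 km/s.
v = √(v_r² + v_t²) = √((-107.5)² + 216.15²) = √58277.1 = 241.41 km/s.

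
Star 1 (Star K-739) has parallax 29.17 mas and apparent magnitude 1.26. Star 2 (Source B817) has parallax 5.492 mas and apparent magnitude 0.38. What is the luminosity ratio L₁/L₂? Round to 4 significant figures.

d₁ = 1/p₁ = 1/0.02917″ = 34.282 pc; d₂ = 1/p₂ = 1/0.005492″ = 182.08 pc.
M₁ = m₁ − 5 log₁₀ d₁ + 5 = 1.26 − 7.6753 + 5 = -1.4153.
M₂ = 0.38 − 11.3013 + 5 = -5.9213.
L₁/L₂ = 10^(0.4(M₂ − M₁)) = 10^(0.4 × (-4.5060)) = 10^(-1.80240) = 0.015762.

L₁/L₂ = 0.01576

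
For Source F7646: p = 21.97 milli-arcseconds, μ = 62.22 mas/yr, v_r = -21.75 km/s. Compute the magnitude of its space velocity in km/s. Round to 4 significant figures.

d = 1/p = 1/0.02197″ = 45.517 pc.
μ = 62.22 mas/yr = 0.06222 ″/yr.
v_t = 4.740 μ d = 4.740 × 0.06222 × 45.517 = 13.424 km/s.
v = √(v_r² + v_t²) = √((-21.75)² + 13.424²) = √653.266 = 25.559 km/s.

25.56 km/s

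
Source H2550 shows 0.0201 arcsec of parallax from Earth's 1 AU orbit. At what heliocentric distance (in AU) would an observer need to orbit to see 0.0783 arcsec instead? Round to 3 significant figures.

Parallax scales linearly with baseline: p ∝ B, so B = p_target / p_Earth × 1 AU.
B = 0.0783 / 0.0201 = 3.8955 AU.

3.90 AU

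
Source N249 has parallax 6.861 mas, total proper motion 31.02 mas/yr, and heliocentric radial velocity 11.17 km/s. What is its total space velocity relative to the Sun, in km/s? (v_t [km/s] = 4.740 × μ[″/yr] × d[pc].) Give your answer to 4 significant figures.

d = 1/p = 1/0.006861″ = 145.75 pc.
μ = 31.02 mas/yr = 0.03102 ″/yr.
v_t = 4.740 μ d = 4.740 × 0.03102 × 145.75 = 21.43 km/s.
v = √(v_r² + v_t²) = √(11.17² + 21.43²) = √584.014 = 24.166 km/s.

24.17 km/s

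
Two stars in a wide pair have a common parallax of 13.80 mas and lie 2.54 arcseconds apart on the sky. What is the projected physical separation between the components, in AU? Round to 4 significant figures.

d = 1/p = 1/0.01380″ = 72.464 pc.
At distance d (pc), an angle of θ arcsec spans θ·d AU: s = 2.54 × 72.464 = 184.06 AU.

184.1 AU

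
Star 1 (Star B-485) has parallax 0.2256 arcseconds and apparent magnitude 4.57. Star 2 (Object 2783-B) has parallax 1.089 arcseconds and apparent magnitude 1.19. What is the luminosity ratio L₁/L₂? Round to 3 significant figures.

d₁ = 1/p₁ = 1/0.2256″ = 4.4326 pc; d₂ = 1/p₂ = 1/1.089″ = 0.91827 pc.
M₁ = m₁ − 5 log₁₀ d₁ + 5 = 4.57 − 3.2333 + 5 = 6.3367.
M₂ = 1.19 − (-0.1851) + 5 = 6.3751.
L₁/L₂ = 10^(0.4(M₂ − M₁)) = 10^(0.4 × 0.0384) = 10^0.01536 = 1.036.

L₁/L₂ = 1.04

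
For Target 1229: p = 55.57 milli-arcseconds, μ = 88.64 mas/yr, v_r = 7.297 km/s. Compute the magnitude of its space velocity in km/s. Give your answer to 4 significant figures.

d = 1/p = 1/0.05557″ = 17.995 pc.
μ = 88.64 mas/yr = 0.08864 ″/yr.
v_t = 4.740 μ d = 4.740 × 0.08864 × 17.995 = 7.5607 km/s.
v = √(v_r² + v_t²) = √(7.297² + 7.5607²) = √110.41 = 10.508 km/s.

10.51 km/s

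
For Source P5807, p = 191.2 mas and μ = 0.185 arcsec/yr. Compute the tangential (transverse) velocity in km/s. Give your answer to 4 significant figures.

4.586 km/s

d = 1/p = 1/0.1912″ = 5.2301 pc.
v_t = 4.74 × μ × d = 4.74 × 0.185 × 5.2301 = 4.5863 km/s.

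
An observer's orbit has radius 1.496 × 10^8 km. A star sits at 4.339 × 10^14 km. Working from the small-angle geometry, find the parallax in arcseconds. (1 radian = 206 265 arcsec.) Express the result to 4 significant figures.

θ ≈ B/d = (1.496 × 10^8) / (4.339 × 10^14) = 3.4478 × 10^-7 rad.
In arcseconds: 3.4478 × 10^-7 × 206265 = 0.071116″.

0.07112 arcsec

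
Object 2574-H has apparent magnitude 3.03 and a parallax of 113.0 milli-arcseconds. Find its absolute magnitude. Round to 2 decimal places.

M = 3.30

d = 1/p = 1/0.1130″ = 8.8496 pc.
m − M = 5 log₁₀(8.8496) − 5 = 4.7346 − 5 = -0.2654.
M = m − (m − M) = 3.03 − (-0.2654) = 3.30.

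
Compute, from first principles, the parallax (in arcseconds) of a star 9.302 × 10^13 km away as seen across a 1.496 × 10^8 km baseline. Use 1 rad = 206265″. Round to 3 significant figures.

θ ≈ B/d = (1.496 × 10^8) / (9.302 × 10^13) = 1.6083 × 10^-6 rad.
In arcseconds: 1.6083 × 10^-6 × 206265 = 0.33174″.

0.332 arcsec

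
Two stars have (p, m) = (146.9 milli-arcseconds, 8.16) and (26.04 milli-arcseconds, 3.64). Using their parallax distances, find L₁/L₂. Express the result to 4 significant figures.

d₁ = 1/p₁ = 1/0.1469″ = 6.8074 pc; d₂ = 1/p₂ = 1/0.02604″ = 38.402 pc.
M₁ = m₁ − 5 log₁₀ d₁ + 5 = 8.16 − 4.1649 + 5 = 8.9951.
M₂ = 3.64 − 7.9218 + 5 = 0.7182.
L₁/L₂ = 10^(0.4(M₂ − M₁)) = 10^(0.4 × (-8.2769)) = 10^(-3.31076) = 0.00048892.

L₁/L₂ = 0.0004889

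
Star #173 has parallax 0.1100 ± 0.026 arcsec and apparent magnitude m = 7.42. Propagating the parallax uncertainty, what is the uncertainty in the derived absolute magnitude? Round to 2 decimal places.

σ_M = 0.51 mag

M = m − 5 log₁₀ d + 5 = m + 5 log₁₀ p + 5, so ∂M/∂p = 5/(p ln 10).
σ_M = (5/ln 10) · (σ_p/p) = 2.1715 × 0.026/0.1100 = 2.1715 × 0.23636 = 0.51326.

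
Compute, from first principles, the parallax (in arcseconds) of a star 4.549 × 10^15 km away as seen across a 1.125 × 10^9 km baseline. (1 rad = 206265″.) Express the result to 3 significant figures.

0.0510 arcsec

θ ≈ B/d = (1.125 × 10^9) / (4.549 × 10^15) = 2.4731 × 10^-7 rad.
In arcseconds: 2.4731 × 10^-7 × 206265 = 0.051011″.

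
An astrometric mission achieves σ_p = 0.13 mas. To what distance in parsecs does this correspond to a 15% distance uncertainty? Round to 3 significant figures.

σ_d/d = σ_p/p, so the condition is σ_p/p ≤ 0.15, i.e. p ≥ σ_p/0.15.
p_min = 0.13/0.15 = 0.86667 mas = 0.00086667 arcsec.
d_max = 1/p_min = 1/0.00086667 = 1153.8 pc.

1150 pc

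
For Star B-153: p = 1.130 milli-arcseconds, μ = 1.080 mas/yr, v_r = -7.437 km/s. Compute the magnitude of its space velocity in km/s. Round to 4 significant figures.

8.708 km/s

d = 1/p = 1/0.001130″ = 884.96 pc.
μ = 1.080 mas/yr = 0.001080 ″/yr.
v_t = 4.740 μ d = 4.740 × 0.001080 × 884.96 = 4.5303 km/s.
v = √(v_r² + v_t²) = √((-7.437)² + 4.5303²) = √75.8326 = 8.7082 km/s.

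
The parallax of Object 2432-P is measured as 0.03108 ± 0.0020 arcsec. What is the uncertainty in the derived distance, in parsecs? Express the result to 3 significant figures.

d = 1/p, so σ_d = σ_p / p².
σ_d = 0.00200 / (0.03108)² = 0.00200 / 0.00096597 = 2.0705 pc.

2.07 pc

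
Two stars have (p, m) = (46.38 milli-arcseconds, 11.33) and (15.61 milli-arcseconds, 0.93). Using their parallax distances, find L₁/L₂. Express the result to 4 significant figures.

L₁/L₂ = 7.837 × 10^-6

d₁ = 1/p₁ = 1/0.04638″ = 21.561 pc; d₂ = 1/p₂ = 1/0.01561″ = 64.061 pc.
M₁ = m₁ − 5 log₁₀ d₁ + 5 = 11.33 − 6.6683 + 5 = 9.6617.
M₂ = 0.93 − 9.0330 + 5 = -3.1030.
L₁/L₂ = 10^(0.4(M₂ − M₁)) = 10^(0.4 × (-12.7647)) = 10^(-5.10588) = 0.0000078365.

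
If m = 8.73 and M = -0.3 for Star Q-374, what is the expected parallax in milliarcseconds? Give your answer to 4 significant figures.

1.563 mas

m − M = 8.73 − (-0.3) = 9.03.
d = 10^((m−M)/5 + 1) = 10^2.806 = 639.73 pc.
p = 1/d = 1/639.73 = 0.0015632 arcsec = 1.5632 mas.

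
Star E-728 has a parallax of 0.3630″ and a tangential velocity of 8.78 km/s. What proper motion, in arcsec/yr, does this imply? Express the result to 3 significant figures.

d = 1/p = 1/0.3630″ = 2.7548 pc.
μ = v_t / (4.74 d) = 8.78 / (4.74 × 2.7548) = 8.78 / 13.058 = 0.67238 ″/yr.

0.672 arcsec/yr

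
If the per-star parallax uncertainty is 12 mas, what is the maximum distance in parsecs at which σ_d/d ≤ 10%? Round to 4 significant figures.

σ_d/d = σ_p/p, so the condition is σ_p/p ≤ 0.10, i.e. p ≥ σ_p/0.10.
p_min = 12/0.10 = 120 mas = 0.12 arcsec.
d_max = 1/p_min = 1/0.12 = 8.3333 pc.

8.333 pc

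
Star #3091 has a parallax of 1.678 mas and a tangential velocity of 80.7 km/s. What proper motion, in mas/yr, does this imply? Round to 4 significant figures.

d = 1/p = 1/0.001678″ = 595.95 pc.
μ = v_t / (4.74 d) = 80.7 / (4.74 × 595.95) = 80.7 / 2824.8 = 0.028568 ″/yr = 28.568 mas/yr.

28.57 mas/yr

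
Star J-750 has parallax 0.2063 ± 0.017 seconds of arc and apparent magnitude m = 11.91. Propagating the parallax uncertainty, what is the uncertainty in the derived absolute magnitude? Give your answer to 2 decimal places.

σ_M = 0.18 mag

M = m − 5 log₁₀ d + 5 = m + 5 log₁₀ p + 5, so ∂M/∂p = 5/(p ln 10).
σ_M = (5/ln 10) · (σ_p/p) = 2.1715 × 0.017/0.2063 = 2.1715 × 0.082404 = 0.17894.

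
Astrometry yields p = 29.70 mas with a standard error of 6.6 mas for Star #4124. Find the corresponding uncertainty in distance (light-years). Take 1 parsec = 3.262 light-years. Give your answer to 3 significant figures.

d = 1/p, so σ_d = σ_p / p².
σ_d = 0.00660 / (0.02970)² = 0.00660 / 0.00088209 = 7.4822 pc = 7.4822 × 3.262 ly = 24.407 ly.

24.4 ly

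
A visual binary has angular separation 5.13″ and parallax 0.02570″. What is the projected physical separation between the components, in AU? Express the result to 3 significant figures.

d = 1/p = 1/0.02570″ = 38.911 pc.
At distance d (pc), an angle of θ arcsec spans θ·d AU: s = 5.13 × 38.911 = 199.61 AU.

200 AU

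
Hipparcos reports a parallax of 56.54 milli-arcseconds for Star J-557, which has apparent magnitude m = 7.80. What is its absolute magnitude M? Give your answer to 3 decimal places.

d = 1/p = 1/0.05654″ = 17.687 pc.
m − M = 5 log₁₀(17.687) − 5 = 6.2383 − 5 = 1.2383.
M = m − (m − M) = 7.80 − 1.2383 = 6.562.

M = 6.562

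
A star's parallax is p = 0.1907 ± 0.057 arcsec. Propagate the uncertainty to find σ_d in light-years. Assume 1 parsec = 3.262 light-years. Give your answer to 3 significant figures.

5.11 ly

d = 1/p, so σ_d = σ_p / p².
σ_d = 0.0570 / (0.1907)² = 0.0570 / 0.036366 = 1.5674 pc = 1.5674 × 3.262 ly = 5.1129 ly.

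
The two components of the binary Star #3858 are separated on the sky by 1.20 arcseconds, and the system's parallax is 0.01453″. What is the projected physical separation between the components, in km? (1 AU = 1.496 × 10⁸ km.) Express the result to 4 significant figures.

d = 1/p = 1/0.01453″ = 68.823 pc.
At distance d (pc), an angle of θ arcsec spans θ·d AU: s = 1.20 × 68.823 = 82.588 AU.
= 82.588 × 1.496 × 10⁸ km = 1.2355 × 10^10 km.

1.236 × 10^10 km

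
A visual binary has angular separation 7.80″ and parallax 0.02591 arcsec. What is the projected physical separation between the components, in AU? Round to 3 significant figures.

301 AU

d = 1/p = 1/0.02591″ = 38.595 pc.
At distance d (pc), an angle of θ arcsec spans θ·d AU: s = 7.80 × 38.595 = 301.04 AU.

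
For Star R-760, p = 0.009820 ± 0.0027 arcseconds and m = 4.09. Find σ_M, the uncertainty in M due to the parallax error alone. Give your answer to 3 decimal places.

σ_M = 0.597 mag

M = m − 5 log₁₀ d + 5 = m + 5 log₁₀ p + 5, so ∂M/∂p = 5/(p ln 10).
σ_M = (5/ln 10) · (σ_p/p) = 2.1715 × 0.0027/0.009820 = 2.1715 × 0.27495 = 0.59705.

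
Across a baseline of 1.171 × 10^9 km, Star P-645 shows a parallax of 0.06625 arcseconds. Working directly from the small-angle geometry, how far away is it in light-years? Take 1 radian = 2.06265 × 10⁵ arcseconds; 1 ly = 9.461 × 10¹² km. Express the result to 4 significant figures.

385.4 ly

θ = 0.06625″ = 0.06625/206265 = 3.2119 × 10^-7 rad.
d = B/θ = (1.171 × 10^9) / (3.2119 × 10^-7) = 3.6458 × 10^15 km = (3.6458 × 10^15) / (9.461 × 10^12) ly = 385.35 ly.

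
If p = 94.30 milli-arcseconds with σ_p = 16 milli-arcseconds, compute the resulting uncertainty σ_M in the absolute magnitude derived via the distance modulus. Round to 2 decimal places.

M = m − 5 log₁₀ d + 5 = m + 5 log₁₀ p + 5, so ∂M/∂p = 5/(p ln 10).
σ_M = (5/ln 10) · (σ_p/p) = 2.1715 × 16/94.30 = 2.1715 × 0.16967 = 0.36844.

σ_M = 0.37 mag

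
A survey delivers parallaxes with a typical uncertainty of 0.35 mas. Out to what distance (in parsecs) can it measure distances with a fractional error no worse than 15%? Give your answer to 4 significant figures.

428.6 pc

σ_d/d = σ_p/p, so the condition is σ_p/p ≤ 0.15, i.e. p ≥ σ_p/0.15.
p_min = 0.35/0.15 = 2.3333 mas = 0.0023333 arcsec.
d_max = 1/p_min = 1/0.0023333 = 428.58 pc.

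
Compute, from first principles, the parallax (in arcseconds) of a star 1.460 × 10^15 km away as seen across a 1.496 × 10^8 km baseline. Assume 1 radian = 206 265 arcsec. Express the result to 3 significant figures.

θ ≈ B/d = (1.496 × 10^8) / (1.460 × 10^15) = 1.0247 × 10^-7 rad.
In arcseconds: 1.0247 × 10^-7 × 206265 = 0.021136″.

0.0211 arcsec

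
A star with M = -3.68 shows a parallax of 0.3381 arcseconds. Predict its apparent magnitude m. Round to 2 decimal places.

m = -6.33

d = 1/p = 1/0.3381″ = 2.9577 pc.
m − M = 5 log₁₀ d − 5 = 5 log₁₀(2.9577) − 5 = 2.3548 − 5 = -2.6452.
m = M + (m − M) = -3.68 + (-2.6452) = -6.33.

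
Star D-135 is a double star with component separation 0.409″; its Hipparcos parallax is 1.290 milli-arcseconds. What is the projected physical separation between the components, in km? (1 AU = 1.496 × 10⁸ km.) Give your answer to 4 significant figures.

4.743 × 10^10 km

d = 1/p = 1/0.001290″ = 775.19 pc.
At distance d (pc), an angle of θ arcsec spans θ·d AU: s = 0.409 × 775.19 = 317.05 AU.
= 317.05 × 1.496 × 10⁸ km = 4.7431 × 10^10 km.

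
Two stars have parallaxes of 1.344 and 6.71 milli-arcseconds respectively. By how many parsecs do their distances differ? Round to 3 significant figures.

595 pc

d_A = 1/0.001344″ = 744.05 pc; d_B = 1/0.006710″ = 149.03 pc.
|d_B − d_A| = |149.03 − 744.05| = 595.02 pc.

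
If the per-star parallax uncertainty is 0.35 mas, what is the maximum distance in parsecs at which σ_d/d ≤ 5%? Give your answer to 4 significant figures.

σ_d/d = σ_p/p, so the condition is σ_p/p ≤ 0.05, i.e. p ≥ σ_p/0.05.
p_min = 0.35/0.05 = 7 mas = 0.007 arcsec.
d_max = 1/p_min = 1/0.007 = 142.86 pc.

142.9 pc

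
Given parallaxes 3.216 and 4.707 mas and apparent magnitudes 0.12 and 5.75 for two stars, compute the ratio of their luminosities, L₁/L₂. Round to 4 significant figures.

L₁/L₂ = 382.7

d₁ = 1/p₁ = 1/0.003216″ = 310.95 pc; d₂ = 1/p₂ = 1/0.004707″ = 212.45 pc.
M₁ = m₁ − 5 log₁₀ d₁ + 5 = 0.12 − 12.4635 + 5 = -7.3435.
M₂ = 5.75 − 11.6363 + 5 = -0.8863.
L₁/L₂ = 10^(0.4(M₂ − M₁)) = 10^(0.4 × 6.4572) = 10^2.58288 = 382.72.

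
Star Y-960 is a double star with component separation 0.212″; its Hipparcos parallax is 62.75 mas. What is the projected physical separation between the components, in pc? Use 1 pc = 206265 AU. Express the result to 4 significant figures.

1.638 × 10^-5 pc

d = 1/p = 1/0.06275″ = 15.936 pc.
At distance d (pc), an angle of θ arcsec spans θ·d AU: s = 0.212 × 15.936 = 3.3784 AU.
= 3.3784 / 206265 = 1.6379 × 10^-5 pc.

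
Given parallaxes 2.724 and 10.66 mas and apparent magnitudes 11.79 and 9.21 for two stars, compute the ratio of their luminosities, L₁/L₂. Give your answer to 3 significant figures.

d₁ = 1/p₁ = 1/0.002724″ = 367.11 pc; d₂ = 1/p₂ = 1/0.01066″ = 93.809 pc.
M₁ = m₁ − 5 log₁₀ d₁ + 5 = 11.79 − 12.8240 + 5 = 3.9660.
M₂ = 9.21 − 9.8612 + 5 = 4.3488.
L₁/L₂ = 10^(0.4(M₂ − M₁)) = 10^(0.4 × 0.3828) = 10^0.15312 = 1.4227.

L₁/L₂ = 1.42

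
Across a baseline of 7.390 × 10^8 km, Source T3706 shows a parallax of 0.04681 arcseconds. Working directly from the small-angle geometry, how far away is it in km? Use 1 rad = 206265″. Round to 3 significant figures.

3.26 × 10^15 km

θ = 0.04681″ = 0.04681/206265 = 2.2694 × 10^-7 rad.
d = B/θ = (7.390 × 10^8) / (2.2694 × 10^-7) = 3.2564 × 10^15 km.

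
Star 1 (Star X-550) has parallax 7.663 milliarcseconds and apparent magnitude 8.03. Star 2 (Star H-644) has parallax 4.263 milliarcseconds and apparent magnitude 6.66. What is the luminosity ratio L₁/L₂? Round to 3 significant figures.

L₁/L₂ = 0.0876

d₁ = 1/p₁ = 1/0.007663″ = 130.5 pc; d₂ = 1/p₂ = 1/0.004263″ = 234.58 pc.
M₁ = m₁ − 5 log₁₀ d₁ + 5 = 8.03 − 10.5781 + 5 = 2.4519.
M₂ = 6.66 − 11.8515 + 5 = -0.1915.
L₁/L₂ = 10^(0.4(M₂ − M₁)) = 10^(0.4 × (-2.6434)) = 10^(-1.05736) = 0.087627.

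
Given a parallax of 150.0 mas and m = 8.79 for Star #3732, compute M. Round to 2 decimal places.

M = 9.67

d = 1/p = 1/0.1500″ = 6.6667 pc.
m − M = 5 log₁₀(6.6667) − 5 = 4.1196 − 5 = -0.8804.
M = m − (m − M) = 8.79 − (-0.8804) = 9.67.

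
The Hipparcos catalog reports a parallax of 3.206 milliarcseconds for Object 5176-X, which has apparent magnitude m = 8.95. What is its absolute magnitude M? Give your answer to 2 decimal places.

M = 1.48

d = 1/p = 1/0.003206″ = 311.92 pc.
m − M = 5 log₁₀(311.92) − 5 = 12.4702 − 5 = 7.4702.
M = m − (m − M) = 8.95 − 7.4702 = 1.48.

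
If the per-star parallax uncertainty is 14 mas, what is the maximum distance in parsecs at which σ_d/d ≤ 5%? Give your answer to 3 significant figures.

σ_d/d = σ_p/p, so the condition is σ_p/p ≤ 0.05, i.e. p ≥ σ_p/0.05.
p_min = 14/0.05 = 280 mas = 0.28 arcsec.
d_max = 1/p_min = 1/0.28 = 3.5714 pc.

3.57 pc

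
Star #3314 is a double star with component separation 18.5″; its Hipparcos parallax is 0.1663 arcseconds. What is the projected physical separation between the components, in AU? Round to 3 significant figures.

111 AU

d = 1/p = 1/0.1663″ = 6.0132 pc.
At distance d (pc), an angle of θ arcsec spans θ·d AU: s = 18.5 × 6.0132 = 111.24 AU.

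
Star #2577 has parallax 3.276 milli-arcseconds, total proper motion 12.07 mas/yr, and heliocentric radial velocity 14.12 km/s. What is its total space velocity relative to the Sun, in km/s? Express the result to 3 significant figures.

d = 1/p = 1/0.003276″ = 305.25 pc.
μ = 12.07 mas/yr = 0.01207 ″/yr.
v_t = 4.740 μ d = 4.740 × 0.01207 × 305.25 = 17.464 km/s.
v = √(v_r² + v_t²) = √(14.12² + 17.464²) = √504.366 = 22.458 km/s.

22.5 km/s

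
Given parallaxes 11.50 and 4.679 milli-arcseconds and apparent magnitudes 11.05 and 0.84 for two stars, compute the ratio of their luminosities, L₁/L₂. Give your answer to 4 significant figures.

L₁/L₂ = 1.364 × 10^-5

d₁ = 1/p₁ = 1/0.01150″ = 86.957 pc; d₂ = 1/p₂ = 1/0.004679″ = 213.72 pc.
M₁ = m₁ − 5 log₁₀ d₁ + 5 = 11.05 − 9.6965 + 5 = 6.3535.
M₂ = 0.84 − 11.6492 + 5 = -5.8092.
L₁/L₂ = 10^(0.4(M₂ − M₁)) = 10^(0.4 × (-12.1627)) = 10^(-4.86508) = 0.000013643.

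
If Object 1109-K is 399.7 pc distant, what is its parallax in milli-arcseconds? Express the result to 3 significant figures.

p = 1/d = 1/399.7 = 0.0025019 arcsec.
= 0.0025019 × 1000 = 2.5019 mas.

2.50 mas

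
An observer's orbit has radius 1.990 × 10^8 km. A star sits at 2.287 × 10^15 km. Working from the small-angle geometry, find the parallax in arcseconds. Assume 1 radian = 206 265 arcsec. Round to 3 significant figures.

θ ≈ B/d = (1.990 × 10^8) / (2.287 × 10^15) = 8.7014 × 10^-8 rad.
In arcseconds: 8.7014 × 10^-8 × 206265 = 0.017948″.

0.0179 arcsec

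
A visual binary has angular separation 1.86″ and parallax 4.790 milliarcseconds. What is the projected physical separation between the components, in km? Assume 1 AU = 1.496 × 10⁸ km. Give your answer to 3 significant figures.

d = 1/p = 1/0.004790″ = 208.77 pc.
At distance d (pc), an angle of θ arcsec spans θ·d AU: s = 1.86 × 208.77 = 388.31 AU.
= 388.31 × 1.496 × 10⁸ km = 5.8091 × 10^10 km.

5.81 × 10^10 km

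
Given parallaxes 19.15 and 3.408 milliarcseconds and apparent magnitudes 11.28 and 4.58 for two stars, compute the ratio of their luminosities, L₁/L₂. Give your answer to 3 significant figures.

L₁/L₂ = 6.62 × 10^-5

d₁ = 1/p₁ = 1/0.01915″ = 52.219 pc; d₂ = 1/p₂ = 1/0.003408″ = 293.43 pc.
M₁ = m₁ − 5 log₁₀ d₁ + 5 = 11.28 − 8.5891 + 5 = 7.6909.
M₂ = 4.58 − 12.3375 + 5 = -2.7575.
L₁/L₂ = 10^(0.4(M₂ − M₁)) = 10^(0.4 × (-10.4484)) = 10^(-4.17936) = 0.000066167.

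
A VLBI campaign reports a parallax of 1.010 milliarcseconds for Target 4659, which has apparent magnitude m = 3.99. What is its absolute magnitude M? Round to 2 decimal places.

M = -5.99

d = 1/p = 1/0.001010″ = 990.1 pc.
m − M = 5 log₁₀(990.1) − 5 = 14.9784 − 5 = 9.9784.
M = m − (m − M) = 3.99 − 9.9784 = -5.99.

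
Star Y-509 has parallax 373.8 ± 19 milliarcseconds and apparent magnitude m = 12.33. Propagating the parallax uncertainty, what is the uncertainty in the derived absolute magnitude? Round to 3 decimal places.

σ_M = 0.110 mag

M = m − 5 log₁₀ d + 5 = m + 5 log₁₀ p + 5, so ∂M/∂p = 5/(p ln 10).
σ_M = (5/ln 10) · (σ_p/p) = 2.1715 × 19/373.8 = 2.1715 × 0.050829 = 0.11038.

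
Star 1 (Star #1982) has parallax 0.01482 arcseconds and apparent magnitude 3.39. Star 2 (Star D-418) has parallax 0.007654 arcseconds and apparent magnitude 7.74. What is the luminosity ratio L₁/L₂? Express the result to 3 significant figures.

d₁ = 1/p₁ = 1/0.01482″ = 67.476 pc; d₂ = 1/p₂ = 1/0.007654″ = 130.65 pc.
M₁ = m₁ − 5 log₁₀ d₁ + 5 = 3.39 − 9.1457 + 5 = -0.7557.
M₂ = 7.74 − 10.5805 + 5 = 2.1595.
L₁/L₂ = 10^(0.4(M₂ − M₁)) = 10^(0.4 × 2.9152) = 10^1.16608 = 14.658.

L₁/L₂ = 14.7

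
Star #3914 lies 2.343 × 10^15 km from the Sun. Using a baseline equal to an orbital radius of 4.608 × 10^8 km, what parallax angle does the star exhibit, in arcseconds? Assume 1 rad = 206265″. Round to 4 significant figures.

θ ≈ B/d = (4.608 × 10^8) / (2.343 × 10^15) = 1.9667 × 10^-7 rad.
In arcseconds: 1.9667 × 10^-7 × 206265 = 0.040566″.

0.04057 arcsec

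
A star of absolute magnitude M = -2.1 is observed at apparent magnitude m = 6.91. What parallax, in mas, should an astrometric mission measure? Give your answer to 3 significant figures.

m − M = 6.91 − (-2.1) = 9.01.
d = 10^((m−M)/5 + 1) = 10^2.802 = 633.87 pc.
p = 1/d = 1/633.87 = 0.0015776 arcsec = 1.5776 mas.

1.58 mas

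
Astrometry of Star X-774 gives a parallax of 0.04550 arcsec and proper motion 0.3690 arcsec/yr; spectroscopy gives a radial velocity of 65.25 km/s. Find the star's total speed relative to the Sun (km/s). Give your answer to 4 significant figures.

d = 1/p = 1/0.04550″ = 21.978 pc.
v_t = 4.740 μ d = 4.740 × 0.3690 × 21.978 = 38.441 km/s.
v = √(v_r² + v_t²) = √(65.25² + 38.441²) = √5735.27 = 75.732 km/s.

75.73 km/s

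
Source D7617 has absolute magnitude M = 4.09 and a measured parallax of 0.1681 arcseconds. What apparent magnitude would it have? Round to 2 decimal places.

d = 1/p = 1/0.1681″ = 5.9488 pc.
m − M = 5 log₁₀ d − 5 = 5 log₁₀(5.9488) − 5 = 3.8721 − 5 = -1.1279.
m = M + (m − M) = 4.09 + (-1.1279) = 2.96.

m = 2.96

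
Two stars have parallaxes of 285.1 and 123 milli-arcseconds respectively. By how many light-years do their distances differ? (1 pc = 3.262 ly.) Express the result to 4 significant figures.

15.08 ly

d_A = 1/0.2851″ = 3.5075 pc; d_B = 1/0.1230″ = 8.1301 pc.
|d_B − d_A| = |8.1301 − 3.5075| = 4.6226 pc = 4.6226 × 3.262 ly = 15.079 ly.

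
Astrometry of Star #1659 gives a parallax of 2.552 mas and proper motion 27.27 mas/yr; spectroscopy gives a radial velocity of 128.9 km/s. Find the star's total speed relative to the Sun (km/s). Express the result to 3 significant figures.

d = 1/p = 1/0.002552″ = 391.85 pc.
μ = 27.27 mas/yr = 0.02727 ″/yr.
v_t = 4.740 μ d = 4.740 × 0.02727 × 391.85 = 50.65 km/s.
v = √(v_r² + v_t²) = √(128.9² + 50.65²) = √19180.6 = 138.49 km/s.

138 km/s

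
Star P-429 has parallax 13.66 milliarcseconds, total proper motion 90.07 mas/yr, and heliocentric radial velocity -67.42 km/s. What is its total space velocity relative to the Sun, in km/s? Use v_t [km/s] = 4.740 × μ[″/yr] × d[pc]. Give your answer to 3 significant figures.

d = 1/p = 1/0.01366″ = 73.206 pc.
μ = 90.07 mas/yr = 0.09007 ″/yr.
v_t = 4.740 μ d = 4.740 × 0.09007 × 73.206 = 31.254 km/s.
v = √(v_r² + v_t²) = √((-67.42)² + 31.254²) = √5522.27 = 74.312 km/s.

74.3 km/s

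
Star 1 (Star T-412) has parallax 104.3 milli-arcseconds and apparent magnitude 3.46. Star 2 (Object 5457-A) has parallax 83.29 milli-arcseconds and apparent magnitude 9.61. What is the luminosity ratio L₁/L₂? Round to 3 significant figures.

d₁ = 1/p₁ = 1/0.1043″ = 9.5877 pc; d₂ = 1/p₂ = 1/0.08329″ = 12.006 pc.
M₁ = m₁ − 5 log₁₀ d₁ + 5 = 3.46 − 4.9086 + 5 = 3.5514.
M₂ = 9.61 − 5.3970 + 5 = 9.2130.
L₁/L₂ = 10^(0.4(M₂ − M₁)) = 10^(0.4 × 5.6616) = 10^2.26464 = 183.92.

L₁/L₂ = 184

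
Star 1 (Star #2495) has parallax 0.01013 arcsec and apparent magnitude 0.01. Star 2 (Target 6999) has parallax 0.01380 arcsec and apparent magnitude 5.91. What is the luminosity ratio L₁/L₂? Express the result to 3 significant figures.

d₁ = 1/p₁ = 1/0.01013″ = 98.717 pc; d₂ = 1/p₂ = 1/0.01380″ = 72.464 pc.
M₁ = m₁ − 5 log₁₀ d₁ + 5 = 0.01 − 9.9720 + 5 = -4.9620.
M₂ = 5.91 − 9.3006 + 5 = 1.6094.
L₁/L₂ = 10^(0.4(M₂ − M₁)) = 10^(0.4 × 6.5714) = 10^2.62856 = 425.17.

L₁/L₂ = 425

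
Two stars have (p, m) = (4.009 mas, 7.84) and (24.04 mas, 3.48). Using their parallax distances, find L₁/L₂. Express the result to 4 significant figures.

L₁/L₂ = 0.6483

d₁ = 1/p₁ = 1/0.004009″ = 249.44 pc; d₂ = 1/p₂ = 1/0.02404″ = 41.597 pc.
M₁ = m₁ − 5 log₁₀ d₁ + 5 = 7.84 − 11.9848 + 5 = 0.8552.
M₂ = 3.48 − 8.0953 + 5 = 0.3847.
L₁/L₂ = 10^(0.4(M₂ − M₁)) = 10^(0.4 × (-0.4705)) = 10^(-0.18820) = 0.64834.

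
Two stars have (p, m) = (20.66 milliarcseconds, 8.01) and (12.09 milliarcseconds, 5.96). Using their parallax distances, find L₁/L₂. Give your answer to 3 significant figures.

d₁ = 1/p₁ = 1/0.02066″ = 48.403 pc; d₂ = 1/p₂ = 1/0.01209″ = 82.713 pc.
M₁ = m₁ − 5 log₁₀ d₁ + 5 = 8.01 − 8.4244 + 5 = 4.5856.
M₂ = 5.96 − 9.5879 + 5 = 1.3721.
L₁/L₂ = 10^(0.4(M₂ − M₁)) = 10^(0.4 × (-3.2135)) = 10^(-1.28540) = 0.051832.

L₁/L₂ = 0.0518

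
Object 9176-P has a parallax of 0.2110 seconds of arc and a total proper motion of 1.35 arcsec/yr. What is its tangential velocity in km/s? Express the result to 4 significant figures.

30.33 km/s

d = 1/p = 1/0.2110″ = 4.7393 pc.
v_t = 4.74 × μ × d = 4.74 × 1.35 × 4.7393 = 30.327 km/s.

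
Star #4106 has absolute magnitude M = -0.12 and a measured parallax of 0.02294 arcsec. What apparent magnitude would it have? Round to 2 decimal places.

d = 1/p = 1/0.02294″ = 43.592 pc.
m − M = 5 log₁₀ d − 5 = 5 log₁₀(43.592) − 5 = 8.1970 − 5 = 3.1970.
m = M + (m − M) = -0.12 + 3.1970 = 3.08.

m = 3.08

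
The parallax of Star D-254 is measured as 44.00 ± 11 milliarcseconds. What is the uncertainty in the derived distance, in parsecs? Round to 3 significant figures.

d = 1/p, so σ_d = σ_p / p².
σ_d = 0.0110 / (0.04400)² = 0.0110 / 0.001936 = 5.6818 pc.

5.68 pc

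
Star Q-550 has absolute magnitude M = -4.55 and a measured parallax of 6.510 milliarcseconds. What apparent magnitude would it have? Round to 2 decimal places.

d = 1/p = 1/0.006510″ = 153.61 pc.
m − M = 5 log₁₀ d − 5 = 5 log₁₀(153.61) − 5 = 10.9321 − 5 = 5.9321.
m = M + (m − M) = -4.55 + 5.9321 = 1.38.

m = 1.38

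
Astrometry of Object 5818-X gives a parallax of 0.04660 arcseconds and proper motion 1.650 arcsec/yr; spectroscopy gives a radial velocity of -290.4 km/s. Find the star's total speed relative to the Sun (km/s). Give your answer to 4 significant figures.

335.4 km/s

d = 1/p = 1/0.04660″ = 21.459 pc.
v_t = 4.740 μ d = 4.740 × 1.650 × 21.459 = 167.83 km/s.
v = √(v_r² + v_t²) = √((-290.4)² + 167.83²) = √112499 = 335.41 km/s.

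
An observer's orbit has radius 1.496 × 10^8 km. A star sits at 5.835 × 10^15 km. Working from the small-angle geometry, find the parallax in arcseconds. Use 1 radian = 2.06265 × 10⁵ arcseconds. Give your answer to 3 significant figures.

θ ≈ B/d = (1.496 × 10^8) / (5.835 × 10^15) = 2.5638 × 10^-8 rad.
In arcseconds: 2.5638 × 10^-8 × 206265 = 0.0052882″.

0.00529 arcsec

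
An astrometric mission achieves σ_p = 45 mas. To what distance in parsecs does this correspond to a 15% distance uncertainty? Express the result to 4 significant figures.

3.333 pc

σ_d/d = σ_p/p, so the condition is σ_p/p ≤ 0.15, i.e. p ≥ σ_p/0.15.
p_min = 45/0.15 = 300 mas = 0.3 arcsec.
d_max = 1/p_min = 1/0.3 = 3.3333 pc.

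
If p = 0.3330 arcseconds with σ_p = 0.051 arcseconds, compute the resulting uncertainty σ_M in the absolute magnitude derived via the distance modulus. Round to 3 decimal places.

σ_M = 0.333 mag

M = m − 5 log₁₀ d + 5 = m + 5 log₁₀ p + 5, so ∂M/∂p = 5/(p ln 10).
σ_M = (5/ln 10) · (σ_p/p) = 2.1715 × 0.051/0.3330 = 2.1715 × 0.15315 = 0.33257.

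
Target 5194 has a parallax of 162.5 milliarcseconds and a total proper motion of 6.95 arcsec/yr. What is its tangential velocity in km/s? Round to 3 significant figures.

d = 1/p = 1/0.1625″ = 6.1538 pc.
v_t = 4.74 × μ × d = 4.74 × 6.95 × 6.1538 = 202.72 km/s.

203 km/s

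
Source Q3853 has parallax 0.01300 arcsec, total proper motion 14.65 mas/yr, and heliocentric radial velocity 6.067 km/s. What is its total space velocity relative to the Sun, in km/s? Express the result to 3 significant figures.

8.08 km/s

d = 1/p = 1/0.01300″ = 76.923 pc.
μ = 14.65 mas/yr = 0.01465 ″/yr.
v_t = 4.740 μ d = 4.740 × 0.01465 × 76.923 = 5.3416 km/s.
v = √(v_r² + v_t²) = √(6.067² + 5.3416²) = √65.3412 = 8.0834 km/s.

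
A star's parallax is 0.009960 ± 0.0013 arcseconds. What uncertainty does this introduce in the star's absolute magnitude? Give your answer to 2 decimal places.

M = m − 5 log₁₀ d + 5 = m + 5 log₁₀ p + 5, so ∂M/∂p = 5/(p ln 10).
σ_M = (5/ln 10) · (σ_p/p) = 2.1715 × 0.0013/0.009960 = 2.1715 × 0.13052 = 0.28342.

σ_M = 0.28 mag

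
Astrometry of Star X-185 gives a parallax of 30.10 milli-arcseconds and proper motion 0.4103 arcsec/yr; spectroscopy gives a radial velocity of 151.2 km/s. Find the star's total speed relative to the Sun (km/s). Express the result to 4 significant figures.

d = 1/p = 1/0.03010″ = 33.223 pc.
v_t = 4.740 μ d = 4.740 × 0.4103 × 33.223 = 64.613 km/s.
v = √(v_r² + v_t²) = √(151.2² + 64.613²) = √27036.3 = 164.43 km/s.

164.4 km/s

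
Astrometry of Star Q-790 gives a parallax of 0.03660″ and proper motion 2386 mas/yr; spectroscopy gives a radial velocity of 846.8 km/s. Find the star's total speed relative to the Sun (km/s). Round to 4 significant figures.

d = 1/p = 1/0.03660″ = 27.322 pc.
μ = 2386 mas/yr = 2.386 ″/yr.
v_t = 4.740 μ d = 4.740 × 2.386 × 27.322 = 309 km/s.
v = √(v_r² + v_t²) = √(846.8² + 309²) = √812551 = 901.42 km/s.

901.4 km/s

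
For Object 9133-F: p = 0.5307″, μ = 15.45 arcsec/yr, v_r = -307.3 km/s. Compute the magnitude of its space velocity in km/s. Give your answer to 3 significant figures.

d = 1/p = 1/0.5307″ = 1.8843 pc.
v_t = 4.740 μ d = 4.740 × 15.45 × 1.8843 = 137.99 km/s.
v = √(v_r² + v_t²) = √((-307.3)² + 137.99²) = √113475 = 336.86 km/s.

337 km/s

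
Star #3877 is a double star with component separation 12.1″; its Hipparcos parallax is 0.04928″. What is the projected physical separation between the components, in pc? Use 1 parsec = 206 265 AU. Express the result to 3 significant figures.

d = 1/p = 1/0.04928″ = 20.292 pc.
At distance d (pc), an angle of θ arcsec spans θ·d AU: s = 12.1 × 20.292 = 245.53 AU.
= 245.53 / 206265 = 0.0011904 pc.

0.00119 pc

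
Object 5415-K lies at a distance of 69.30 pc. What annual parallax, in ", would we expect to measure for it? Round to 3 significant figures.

p = 1/d = 1/69.3 = 0.01443 arcsec.

0.0144 "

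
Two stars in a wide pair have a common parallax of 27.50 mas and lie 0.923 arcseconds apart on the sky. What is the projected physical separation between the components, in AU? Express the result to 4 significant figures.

d = 1/p = 1/0.02750″ = 36.364 pc.
At distance d (pc), an angle of θ arcsec spans θ·d AU: s = 0.923 × 36.364 = 33.564 AU.

33.56 AU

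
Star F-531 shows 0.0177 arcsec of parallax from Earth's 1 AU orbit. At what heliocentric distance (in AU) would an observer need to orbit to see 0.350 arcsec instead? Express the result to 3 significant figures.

19.8 AU

Parallax scales linearly with baseline: p ∝ B, so B = p_target / p_Earth × 1 AU.
B = 0.350 / 0.0177 = 19.774 AU.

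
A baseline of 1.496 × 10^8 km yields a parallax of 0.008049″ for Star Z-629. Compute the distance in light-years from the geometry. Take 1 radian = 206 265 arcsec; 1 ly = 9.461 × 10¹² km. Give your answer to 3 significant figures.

θ = 0.008049″ = 0.008049/206265 = 3.9023 × 10^-8 rad.
d = B/θ = (1.496 × 10^8) / (3.9023 × 10^-8) = 3.8336 × 10^15 km = (3.8336 × 10^15) / (9.461 × 10^12) ly = 405.2 ly.

405 ly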